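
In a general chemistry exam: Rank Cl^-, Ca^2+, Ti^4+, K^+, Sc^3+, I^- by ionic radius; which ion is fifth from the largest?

Tabulating Z and e⁻: Ti^4+ has 18 e⁻ (Z=22), Sc^3+ has 18 e⁻ (Z=21), Ca^2+ has 18 e⁻ (Z=20), K^+ has 18 e⁻ (Z=19), Cl^- has 18 e⁻ (Z=17), I^- has 54 e⁻ (Z=53). Ti^4+ < Sc^3+ (both 18 e⁻, Z=22>21); Sc^3+ < Ca^2+ (isoelectronic, higher Z=21 is smaller); Ca^2+ < K^+ (both 18 e⁻, Z=20>19); K^+ < Cl^- (isoelectronic, higher Z=19 is smaller); Cl^- < I^- (same group, period 3 vs 5).
So the order is Ti^4+ < Sc^3+ < Ca^2+ < K^+ < Cl^- < I^-; the 5th-largest ion is Sc^3+.

Sc^3+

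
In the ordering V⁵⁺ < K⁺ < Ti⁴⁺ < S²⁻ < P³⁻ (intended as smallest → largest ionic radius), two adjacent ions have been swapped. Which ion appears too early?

Compare adjacent ions: both have 18 electrons but Z(Ti)=22 > Z(K)=19, so Ti⁴⁺ should be the smaller of the two — yet in this increasing list K⁺ sits before Ti⁴⁺. Nothing else is reversed, so K⁺ should move one place to the right.

K⁺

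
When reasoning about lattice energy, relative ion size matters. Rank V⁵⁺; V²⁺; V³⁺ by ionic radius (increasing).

V⁵⁺ < V³⁺ < V²⁺

Same element, different charge: the more highly charged cation has fewer electrons and a greater effective nuclear charge per electron, making V⁵⁺ the smallest.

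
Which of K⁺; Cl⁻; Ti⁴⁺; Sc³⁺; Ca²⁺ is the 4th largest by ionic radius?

These species are isoelectronic with 18 electrons. The only difference is the number of protons: Ti⁴⁺ (Z=22), Sc³⁺ (Z=21), Ca²⁺ (Z=20), K⁺ (Z=19), Cl⁻ (Z=17). The strongest nuclear pull (Ti⁴⁺) gives the smallest ion.
So the order is Ti⁴⁺ < Sc³⁺ < Ca²⁺ < K⁺ < Cl⁻; the 4th-largest ion is Sc³⁺.

Sc³⁺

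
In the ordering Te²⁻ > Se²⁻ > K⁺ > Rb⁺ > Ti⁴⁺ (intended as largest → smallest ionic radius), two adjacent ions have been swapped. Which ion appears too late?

The pair K⁺, Rb⁺ is the wrong way round — K⁺ and Rb⁺ are in one column with the same charge; the lighter period-4 ion has one fewer shell and is smaller. All other adjacent pairs agree with periodic trends, so Rb⁺ is the misplaced ion.

Rb⁺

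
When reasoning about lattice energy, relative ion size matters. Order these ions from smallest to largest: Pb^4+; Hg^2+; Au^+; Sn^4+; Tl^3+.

Work out protons and electrons: Sn^4+: 46 e⁻, Z=50, Pb^4+: 78 e⁻, Z=82, Tl^3+: 78 e⁻, Z=81, Hg^2+: 78 e⁻, Z=80, Au^+: 78 e⁻, Z=79. Sn^4+ < Pb^4+ (same group, period 5 vs 6); Pb^4+ < Tl^3+ (both 78 e⁻, Z=82>81); Tl^3+ < Hg^2+ (both 78 e⁻, Z=81>80); Hg^2+ < Au^+ (isoelectronic, higher Z=80 is smaller).

Sn^4+ < Pb^4+ < Tl^3+ < Hg^2+ < Au^+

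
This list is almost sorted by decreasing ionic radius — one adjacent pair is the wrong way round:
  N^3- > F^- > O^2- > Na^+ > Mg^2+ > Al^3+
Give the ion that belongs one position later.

F^-

The pair F^-, O^2- is the wrong way round — both have 10 electrons but Z(F)=9 > Z(O)=8, so F^- should be the smaller of the two. All other adjacent pairs agree with periodic trends, so F^- is the misplaced ion.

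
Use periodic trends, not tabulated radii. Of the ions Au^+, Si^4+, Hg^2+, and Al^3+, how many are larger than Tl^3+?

2

Electron counts and nuclear charges: Si^4+ (Z=14, 10 e⁻), Al^3+ (Z=13, 10 e⁻), Tl^3+ (Z=81, 78 e⁻), Hg^2+ (Z=80, 78 e⁻), Au^+ (Z=79, 78 e⁻). Si^4+ < Al^3+ (isoelectronic, higher Z=14 is smaller); Al^3+ < Tl^3+ (same group, 3 shells fewer); Tl^3+ < Hg^2+ (both 78 e⁻, Z=81>80); Hg^2+ < Au^+ (isoelectronic, higher Z=80 is smaller).
Relative to Tl^3+, the ions that are larger are Hg^2+, Au^+. So 2 are larger.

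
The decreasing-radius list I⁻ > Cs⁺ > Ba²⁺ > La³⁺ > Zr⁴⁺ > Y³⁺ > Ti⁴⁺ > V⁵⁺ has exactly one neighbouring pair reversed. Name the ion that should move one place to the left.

Y³⁺

Check each adjacent pair. Zr⁴⁺ and Y³⁺ are reversed: both have 36 electrons but Z(Zr)=40 > Z(Y)=39, so Zr⁴⁺ should be the smaller of the two. No other neighbouring pair contradicts the periodic trends, so Y³⁺ is the ion listed too late.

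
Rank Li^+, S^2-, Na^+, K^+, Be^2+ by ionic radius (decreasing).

S^2- > K^+ > Na^+ > Li^+ > Be^2+

Work out protons and electrons: Be^2+: 2 e⁻, Z=4, Li^+: 2 e⁻, Z=3, Na^+: 10 e⁻, Z=11, K^+: 18 e⁻, Z=19, S^2-: 18 e⁻, Z=16. Be^2+ < Li^+ (isoelectronic, higher Z=4 is smaller); Li^+ < Na^+ (same group, 1 shell fewer); Na^+ < K^+ (same group, period 3 vs 4); K^+ < S^2- (both 18 e⁻, Z=19>16).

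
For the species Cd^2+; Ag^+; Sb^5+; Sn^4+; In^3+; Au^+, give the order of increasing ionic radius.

Sb^5+ < Sn^4+ < In^3+ < Cd^2+ < Ag^+ < Au^+

Sb^5+ (Z=51, 46 e⁻), Sn^4+ (Z=50, 46 e⁻), In^3+ (Z=49, 46 e⁻), Cd^2+ (Z=48, 46 e⁻), Ag^+ (Z=47, 46 e⁻), Au^+ (Z=79, 78 e⁻). Sb^5+ < Sn^4+ (isoelectronic, higher Z=51 is smaller); Sn^4+ < In^3+ (isoelectronic, higher Z=50 is smaller); In^3+ < Cd^2+ (both 46 e⁻, Z=49>48); Cd^2+ < Ag^+ (isoelectronic, higher Z=48 is smaller); Ag^+ < Au^+ (same group, 1 shell fewer).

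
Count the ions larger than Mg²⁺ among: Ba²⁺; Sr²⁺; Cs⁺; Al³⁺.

First list Z and electron count for each: Al³⁺ has 10 e⁻ (Z=13), Mg²⁺ has 10 e⁻ (Z=12), Sr²⁺ has 36 e⁻ (Z=38), Ba²⁺ has 54 e⁻ (Z=56), Cs⁺ has 54 e⁻ (Z=55). Al³⁺ < Mg²⁺ (both 10 e⁻, Z=13>12); Mg²⁺ < Sr²⁺ (same group, period 3 vs 5); Sr²⁺ < Ba²⁺ (same group, 1 shell fewer); Ba²⁺ < Cs⁺ (both 54 e⁻, Z=56>55).
Placing each against Mg²⁺: smaller — Al³⁺; larger — Sr²⁺, Ba²⁺, Cs⁺. That's 3.

3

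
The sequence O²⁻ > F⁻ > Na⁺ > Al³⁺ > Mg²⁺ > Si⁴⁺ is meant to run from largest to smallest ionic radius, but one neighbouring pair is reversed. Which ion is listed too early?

Check each adjacent pair. Al³⁺ and Mg²⁺ are reversed: both have 10 electrons but Z(Al)=13 > Z(Mg)=12, so Al³⁺ should be the smaller of the two. No other neighbouring pair contradicts the periodic trends, so Al³⁺ is the ion listed too early.

Al³⁺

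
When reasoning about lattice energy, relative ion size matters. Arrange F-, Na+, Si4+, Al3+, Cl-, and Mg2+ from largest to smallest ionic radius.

Tabulating Z and e⁻: Si4+ (Z=14, 10 e⁻), Al3+ (Z=13, 10 e⁻), Mg2+ (Z=12, 10 e⁻), Na+ (Z=11, 10 e⁻), F- (Z=9, 10 e⁻), Cl- (Z=17, 18 e⁻). Si4+ < Al3+ (isoelectronic, higher Z=14 is smaller); Al3+ < Mg2+ (both 10 e⁻, Z=13>12); Mg2+ < Na+ (isoelectronic, higher Z=12 is smaller); Na+ < F- (isoelectronic, higher Z=11 is smaller); F- < Cl- (same group, period 2 vs 3).

Cl- > F- > Na+ > Mg2+ > Al3+ > Si4+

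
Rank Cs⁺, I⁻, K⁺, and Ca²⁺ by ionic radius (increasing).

Ca²⁺ < K⁺ < Cs⁺ < I⁻

First list Z and electron count for each: Ca²⁺: 18 e⁻, Z=20, K⁺: 18 e⁻, Z=19, Cs⁺: 54 e⁻, Z=55, I⁻: 54 e⁻, Z=53. Ca²⁺ < K⁺ (isoelectronic, higher Z=20 is smaller); K⁺ < Cs⁺ (same group, 2 shells fewer); Cs⁺ < I⁻ (both 54 e⁻, Z=55>53).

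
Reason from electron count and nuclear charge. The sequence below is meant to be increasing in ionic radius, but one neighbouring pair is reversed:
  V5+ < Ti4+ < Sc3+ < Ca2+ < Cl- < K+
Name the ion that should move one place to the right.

Check each adjacent pair. Cl- and K+ are reversed: K+ and Cl- share 18 electrons; the higher nuclear charge on K (Z=19) contracts it more, so K+ < Cl-. No other neighbouring pair contradicts the periodic trends, so Cl- is the ion listed too early.

Cl-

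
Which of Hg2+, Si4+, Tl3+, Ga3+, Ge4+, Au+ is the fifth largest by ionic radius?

Tabulating Z and e⁻: Si4+ (Z=14, 10 e⁻), Ge4+ (Z=32, 28 e⁻), Ga3+ (Z=31, 28 e⁻), Tl3+ (Z=81, 78 e⁻), Hg2+ (Z=80, 78 e⁻), Au+ (Z=79, 78 e⁻). Si4+ < Ge4+ (same group, period 3 vs 4); Ge4+ < Ga3+ (isoelectronic, higher Z=32 is smaller); Ga3+ < Tl3+ (same group, 2 shells fewer); Tl3+ < Hg2+ (both 78 e⁻, Z=81>80); Hg2+ < Au+ (isoelectronic, higher Z=80 is smaller).
That gives Si4+ < Ge4+ < Ga3+ < Tl3+ < Hg2+ < Au+. From the largest end, number 5 is Ge4+.

Ge4+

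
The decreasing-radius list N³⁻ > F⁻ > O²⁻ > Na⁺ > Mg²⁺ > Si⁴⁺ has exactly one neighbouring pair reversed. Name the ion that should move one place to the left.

Scanning neighbour by neighbour, only F⁻/O²⁻ violates a trend: they are isoelectronic (10 e⁻) and F has more protons than O (9 vs 8), making F⁻ smaller. That makes O²⁻ the one sitting a position late relative to where it belongs.

O²⁻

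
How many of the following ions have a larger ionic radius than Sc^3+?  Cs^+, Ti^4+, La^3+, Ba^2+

First list Z and electron count for each: Ti^4+ (Z=22, 18 e⁻), Sc^3+ (Z=21, 18 e⁻), La^3+ (Z=57, 54 e⁻), Ba^2+ (Z=56, 54 e⁻), Cs^+ (Z=55, 54 e⁻). Ti^4+ < Sc^3+ (isoelectronic, higher Z=22 is smaller); Sc^3+ < La^3+ (same group, 2 shells fewer); La^3+ < Ba^2+ (both 54 e⁻, Z=57>56); Ba^2+ < Cs^+ (both 54 e⁻, Z=56>55).
Relative to Sc^3+, the ions that are larger are La^3+, Ba^2+, Cs^+. Count: 3.

3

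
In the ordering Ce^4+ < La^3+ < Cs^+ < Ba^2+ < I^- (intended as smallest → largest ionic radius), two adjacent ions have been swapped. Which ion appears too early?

Cs^+

Compare adjacent ions: they are isoelectronic (54 e⁻) and Ba has more protons than Cs (56 vs 55), making Ba^2+ smaller — yet in this increasing list Cs^+ sits before Ba^2+. Nothing else is reversed, so Cs^+ should move one place to the right.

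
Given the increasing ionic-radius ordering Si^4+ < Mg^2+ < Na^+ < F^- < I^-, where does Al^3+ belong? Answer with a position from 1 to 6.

Electron counts and nuclear charges: Si^4+ has 10 e⁻ (Z=14), Al^3+ has 10 e⁻ (Z=13), Mg^2+ has 10 e⁻ (Z=12), Na^+ has 10 e⁻ (Z=11), F^- has 10 e⁻ (Z=9), I^- has 54 e⁻ (Z=53). Si^4+ < Al^3+ (isoelectronic, higher Z=14 is smaller); Al^3+ < Mg^2+ (isoelectronic, higher Z=13 is smaller); Mg^2+ < Na^+ (both 10 e⁻, Z=12>11); Na^+ < F^- (both 10 e⁻, Z=11>9); F^- < I^- (same group, period 2 vs 5).
Putting Al^3+ in gives Si^4+ < Al^3+ < Mg^2+ < Na^+ < F^- < I^-; it lands at slot 2.

2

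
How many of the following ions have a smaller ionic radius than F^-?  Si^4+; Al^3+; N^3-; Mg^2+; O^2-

3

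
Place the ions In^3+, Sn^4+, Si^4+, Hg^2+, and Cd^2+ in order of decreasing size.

Hg^2+ > Cd^2+ > In^3+ > Sn^4+ > Si^4+

Tabulating Z and e⁻: Si^4+: 10 e⁻, Z=14, Sn^4+: 46 e⁻, Z=50, In^3+: 46 e⁻, Z=49, Cd^2+: 46 e⁻, Z=48, Hg^2+: 78 e⁻, Z=80. Si^4+ < Sn^4+ (same group, period 3 vs 5); Sn^4+ < In^3+ (both 46 e⁻, Z=50>49); In^3+ < Cd^2+ (isoelectronic, higher Z=49 is smaller); Cd^2+ < Hg^2+ (same group, period 5 vs 6).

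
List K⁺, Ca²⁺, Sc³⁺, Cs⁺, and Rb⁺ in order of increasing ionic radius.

Work out protons and electrons: Sc³⁺ (Z=21, 18 e⁻), Ca²⁺ (Z=20, 18 e⁻), K⁺ (Z=19, 18 e⁻), Rb⁺ (Z=37, 36 e⁻), Cs⁺ (Z=55, 54 e⁻). Sc³⁺ < Ca²⁺ (both 18 e⁻, Z=21>20); Ca²⁺ < K⁺ (both 18 e⁻, Z=20>19); K⁺ < Rb⁺ (same group, 1 shell fewer); Rb⁺ < Cs⁺ (same group, 1 shell fewer).

Sc³⁺ < Ca²⁺ < K⁺ < Rb⁺ < Cs⁺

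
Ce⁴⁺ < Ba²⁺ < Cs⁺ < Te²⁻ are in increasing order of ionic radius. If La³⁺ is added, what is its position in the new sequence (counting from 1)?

Isoelectronic series (54 e⁻ each). Size is set by nuclear charge: more protons means a smaller ion. Ce⁴⁺ (Z=58), La³⁺ (Z=57), Ba²⁺ (Z=56), Cs⁺ (Z=55), Te²⁻ (Z=52).
Putting La³⁺ in gives Ce⁴⁺ < La³⁺ < Ba²⁺ < Cs⁺ < Te²⁻; it lands at slot 2.

2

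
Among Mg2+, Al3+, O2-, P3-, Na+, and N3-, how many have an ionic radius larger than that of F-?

Tabulating Z and e⁻: Al3+ has 10 e⁻ (Z=13), Mg2+ has 10 e⁻ (Z=12), Na+ has 10 e⁻ (Z=11), F- has 10 e⁻ (Z=9), O2- has 10 e⁻ (Z=8), N3- has 10 e⁻ (Z=7), P3- has 18 e⁻ (Z=15). Al3+ < Mg2+ (isoelectronic, higher Z=13 is smaller); Mg2+ < Na+ (both 10 e⁻, Z=12>11); Na+ < F- (isoelectronic, higher Z=11 is smaller); F- < O2- (both 10 e⁻, Z=9>8); O2- < N3- (both 10 e⁻, Z=8>7); N3- < P3- (same group, 1 shell fewer).
Relative to F-, the ions that are larger are O2-, N3-, P3-. That's 3.

3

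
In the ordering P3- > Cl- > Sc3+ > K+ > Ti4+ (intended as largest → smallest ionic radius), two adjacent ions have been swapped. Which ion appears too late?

K+

Compare adjacent ions: both have 18 electrons but Z(Sc)=21 > Z(K)=19, so Sc3+ should be the smaller of the two — yet in this decreasing list Sc3+ sits before K+. Nothing else is reversed, so K+ should move one place to the left.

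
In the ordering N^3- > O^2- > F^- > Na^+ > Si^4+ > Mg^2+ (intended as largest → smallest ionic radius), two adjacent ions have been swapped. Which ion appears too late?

Check each adjacent pair. Si^4+ and Mg^2+ are reversed: they are isoelectronic (10 e⁻) and Si has more protons than Mg (14 vs 12), making Si^4+ smaller. No other neighbouring pair contradicts the periodic trends, so Mg^2+ is the ion listed too late.

Mg^2+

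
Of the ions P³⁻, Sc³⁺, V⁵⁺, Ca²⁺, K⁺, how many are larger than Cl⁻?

These species are isoelectronic with 18 electrons. The only difference is the number of protons: V⁵⁺ (Z=23), Sc³⁺ (Z=21), Ca²⁺ (Z=20), K⁺ (Z=19), Cl⁻ (Z=17), P³⁻ (Z=15). The strongest nuclear pull (V⁵⁺) gives the smallest ion.
Relative to Cl⁻, the ions that are larger are P³⁻. That's 1.

1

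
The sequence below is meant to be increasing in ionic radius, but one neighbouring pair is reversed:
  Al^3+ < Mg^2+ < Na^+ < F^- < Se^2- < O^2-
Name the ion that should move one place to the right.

Se^2-

Scanning neighbour by neighbour, only Se^2-/O^2- violates a trend: same group and charge — period 2 sits above period 4, so O^2- is smaller. That makes Se^2- the one sitting a position early relative to where it belongs.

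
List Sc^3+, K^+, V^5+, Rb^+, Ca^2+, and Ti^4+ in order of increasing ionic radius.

Tabulating Z and e⁻: V^5+ has 18 e⁻ (Z=23), Ti^4+ has 18 e⁻ (Z=22), Sc^3+ has 18 e⁻ (Z=21), Ca^2+ has 18 e⁻ (Z=20), K^+ has 18 e⁻ (Z=19), Rb^+ has 36 e⁻ (Z=37). V^5+ < Ti^4+ (isoelectronic, higher Z=23 is smaller); Ti^4+ < Sc^3+ (isoelectronic, higher Z=22 is smaller); Sc^3+ < Ca^2+ (both 18 e⁻, Z=21>20); Ca^2+ < K^+ (isoelectronic, higher Z=20 is smaller); K^+ < Rb^+ (same group, period 4 vs 5).

V^5+ < Ti^4+ < Sc^3+ < Ca^2+ < K^+ < Rb^+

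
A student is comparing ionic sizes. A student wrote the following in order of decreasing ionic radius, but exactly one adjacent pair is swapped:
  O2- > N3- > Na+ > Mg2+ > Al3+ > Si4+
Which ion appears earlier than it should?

Compare adjacent ions: they are isoelectronic (10 e⁻) and O has more protons than N (8 vs 7), making O2- smaller — yet in this decreasing list O2- sits before N3-. Nothing else is reversed, so O2- should move one place to the right.

O2-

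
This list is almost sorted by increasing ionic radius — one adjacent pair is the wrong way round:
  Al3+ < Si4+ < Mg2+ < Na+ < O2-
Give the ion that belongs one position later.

Al3+

Scanning neighbour by neighbour, only Al3+/Si4+ violates a trend: both have 10 electrons but Z(Si)=14 > Z(Al)=13, so Si4+ should be the smaller of the two. That makes Al3+ the one sitting a position early relative to where it belongs.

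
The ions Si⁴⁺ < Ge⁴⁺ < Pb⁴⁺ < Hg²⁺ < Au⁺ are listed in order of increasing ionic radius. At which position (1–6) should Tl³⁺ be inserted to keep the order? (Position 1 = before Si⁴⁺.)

Tabulating Z and e⁻: Si⁴⁺ (Z=14, 10 e⁻), Ge⁴⁺ (Z=32, 28 e⁻), Pb⁴⁺ (Z=82, 78 e⁻), Tl³⁺ (Z=81, 78 e⁻), Hg²⁺ (Z=80, 78 e⁻), Au⁺ (Z=79, 78 e⁻). Si⁴⁺ < Ge⁴⁺ (same group, 1 shell fewer); Ge⁴⁺ < Pb⁴⁺ (same group, 2 shells fewer); Pb⁴⁺ < Tl³⁺ (isoelectronic, higher Z=82 is smaller); Tl³⁺ < Hg²⁺ (isoelectronic, higher Z=81 is smaller); Hg²⁺ < Au⁺ (both 78 e⁻, Z=80>79).
Putting Tl³⁺ in gives Si⁴⁺ < Ge⁴⁺ < Pb⁴⁺ < Tl³⁺ < Hg²⁺ < Au⁺; it lands at slot 4.

4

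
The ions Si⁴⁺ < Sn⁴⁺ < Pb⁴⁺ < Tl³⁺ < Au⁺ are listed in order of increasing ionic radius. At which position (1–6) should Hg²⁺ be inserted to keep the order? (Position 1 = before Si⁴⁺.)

Tabulating Z and e⁻: Si⁴⁺: 10 e⁻, Z=14, Sn⁴⁺: 46 e⁻, Z=50, Pb⁴⁺: 78 e⁻, Z=82, Tl³⁺: 78 e⁻, Z=81, Hg²⁺: 78 e⁻, Z=80, Au⁺: 78 e⁻, Z=79. Si⁴⁺ < Sn⁴⁺ (same group, 2 shells fewer); Sn⁴⁺ < Pb⁴⁺ (same group, period 5 vs 6); Pb⁴⁺ < Tl³⁺ (isoelectronic, higher Z=82 is smaller); Tl³⁺ < Hg²⁺ (isoelectronic, higher Z=81 is smaller); Hg²⁺ < Au⁺ (isoelectronic, higher Z=80 is smaller).
Putting Hg²⁺ in gives Si⁴⁺ < Sn⁴⁺ < Pb⁴⁺ < Tl³⁺ < Hg²⁺ < Au⁺; it lands at slot 5.

5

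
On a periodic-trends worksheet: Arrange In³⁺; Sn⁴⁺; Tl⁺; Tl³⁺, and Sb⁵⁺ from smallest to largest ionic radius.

Sb⁵⁺ < Sn⁴⁺ < In³⁺ < Tl³⁺ < Tl⁺

Sb⁵⁺ (Z=51, 46 e⁻), Sn⁴⁺ (Z=50, 46 e⁻), In³⁺ (Z=49, 46 e⁻), Tl³⁺ (Z=81, 78 e⁻), Tl⁺ (Z=81, 80 e⁻). Sb⁵⁺ < Sn⁴⁺ (both 46 e⁻, Z=51>50); Sn⁴⁺ < In³⁺ (both 46 e⁻, Z=50>49); In³⁺ < Tl³⁺ (same group, 1 shell fewer); Tl³⁺ < Tl⁺ (higher charge on the same element).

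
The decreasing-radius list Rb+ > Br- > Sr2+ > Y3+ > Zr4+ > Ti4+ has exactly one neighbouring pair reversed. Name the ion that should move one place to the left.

Br-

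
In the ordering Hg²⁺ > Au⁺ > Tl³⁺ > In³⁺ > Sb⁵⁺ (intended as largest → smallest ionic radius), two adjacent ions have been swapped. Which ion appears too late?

Au⁺

Check each adjacent pair. Hg²⁺ and Au⁺ are reversed: Hg²⁺ and Au⁺ share 78 electrons; the higher nuclear charge on Hg (Z=80) contracts it more, so Hg²⁺ < Au⁺. No other neighbouring pair contradicts the periodic trends, so Au⁺ is the ion listed too late.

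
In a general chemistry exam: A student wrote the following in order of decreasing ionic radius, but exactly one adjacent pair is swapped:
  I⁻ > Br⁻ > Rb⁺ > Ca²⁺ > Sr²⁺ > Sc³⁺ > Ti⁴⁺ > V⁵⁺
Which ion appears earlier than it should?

Scanning neighbour by neighbour, only Ca²⁺/Sr²⁺ violates a trend: Ca²⁺ and Sr²⁺ are in one column with the same charge; the lighter period-4 ion has one fewer shell and is smaller. That makes Ca²⁺ the one sitting a position early relative to where it belongs.

Ca²⁺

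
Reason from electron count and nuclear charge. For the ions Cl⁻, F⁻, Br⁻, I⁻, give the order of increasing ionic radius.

F⁻ < Cl⁻ < Br⁻ < I⁻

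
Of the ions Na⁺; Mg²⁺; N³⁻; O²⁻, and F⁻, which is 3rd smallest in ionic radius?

Each ion has 10 electrons. The ranking follows nuclear charge in reverse — greater Z gives a smaller radius. Mg²⁺ (Z=12), Na⁺ (Z=11), F⁻ (Z=9), O²⁻ (Z=8), N³⁻ (Z=7).
Full ascending order: Mg²⁺ < Na⁺ < F⁻ < O²⁻ < N³⁻. Counting from the smallest, position 3 is F⁻.

F⁻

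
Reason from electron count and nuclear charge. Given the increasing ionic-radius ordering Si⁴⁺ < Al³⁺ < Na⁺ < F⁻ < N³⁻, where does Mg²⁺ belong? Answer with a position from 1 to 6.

3

These species are isoelectronic with 10 electrons. The only difference is the number of protons: Si⁴⁺ (Z=14), Al³⁺ (Z=13), Mg²⁺ (Z=12), Na⁺ (Z=11), F⁻ (Z=9), N³⁻ (Z=7). The strongest nuclear pull (Si⁴⁺) gives the smallest ion.
Merged order: Si⁴⁺ < Al³⁺ < Mg²⁺ < Na⁺ < F⁻ < N³⁻ — Mg²⁺ is number 3.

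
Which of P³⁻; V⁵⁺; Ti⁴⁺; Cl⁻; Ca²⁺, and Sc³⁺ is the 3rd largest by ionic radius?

Ca²⁺

Isoelectronic series (18 e⁻ each). Size is set by nuclear charge: more protons means a smaller ion. V⁵⁺ (Z=23), Ti⁴⁺ (Z=22), Sc³⁺ (Z=21), Ca²⁺ (Z=20), Cl⁻ (Z=17), P³⁻ (Z=15).
So the order is V⁵⁺ < Ti⁴⁺ < Sc³⁺ < Ca²⁺ < Cl⁻ < P³⁻; the 3rd-largest ion is Ca²⁺.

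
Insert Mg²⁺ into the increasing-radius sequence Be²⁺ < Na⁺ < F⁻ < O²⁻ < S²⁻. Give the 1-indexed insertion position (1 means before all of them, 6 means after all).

First list Z and electron count for each: Be²⁺ (Z=4, 2 e⁻), Mg²⁺ (Z=12, 10 e⁻), Na⁺ (Z=11, 10 e⁻), F⁻ (Z=9, 10 e⁻), O²⁻ (Z=8, 10 e⁻), S²⁻ (Z=16, 18 e⁻). Be²⁺ < Mg²⁺ (same group, period 2 vs 3); Mg²⁺ < Na⁺ (both 10 e⁻, Z=12>11); Na⁺ < F⁻ (isoelectronic, higher Z=11 is smaller); F⁻ < O²⁻ (isoelectronic, higher Z=9 is smaller); O²⁻ < S²⁻ (same group, 1 shell fewer).
With Mg²⁺ included the full order is Be²⁺ < Mg²⁺ < Na⁺ < F⁻ < O²⁻ < S²⁻, so it takes position 2.

2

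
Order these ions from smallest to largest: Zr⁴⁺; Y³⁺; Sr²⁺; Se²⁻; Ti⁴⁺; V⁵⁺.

V⁵⁺ < Ti⁴⁺ < Zr⁴⁺ < Y³⁺ < Sr²⁺ < Se²⁻

Electron counts and nuclear charges: V⁵⁺: 18 e⁻, Z=23, Ti⁴⁺: 18 e⁻, Z=22, Zr⁴⁺: 36 e⁻, Z=40, Y³⁺: 36 e⁻, Z=39, Sr²⁺: 36 e⁻, Z=38, Se²⁻: 36 e⁻, Z=34. V⁵⁺ < Ti⁴⁺ (both 18 e⁻, Z=23>22); Ti⁴⁺ < Zr⁴⁺ (same group, period 4 vs 5); Zr⁴⁺ < Y³⁺ (both 36 e⁻, Z=40>39); Y³⁺ < Sr²⁺ (both 36 e⁻, Z=39>38); Sr²⁺ < Se²⁻ (isoelectronic, higher Z=38 is smaller).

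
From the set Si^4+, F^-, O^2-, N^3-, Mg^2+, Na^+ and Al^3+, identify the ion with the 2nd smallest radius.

Al^3+

All of these have 10 electrons (isoelectronic). With the same electron cloud, the ion with the most protons pulls it in tightest. Nuclear charges: Si^4+ (Z=14), Al^3+ (Z=13), Mg^2+ (Z=12), Na^+ (Z=11), F^- (Z=9), O^2- (Z=8), N^3- (Z=7). Highest Z is smallest.
Full ascending order: Si^4+ < Al^3+ < Mg^2+ < Na^+ < F^- < O^2- < N^3-. Counting from the smallest, position 2 is Al^3+.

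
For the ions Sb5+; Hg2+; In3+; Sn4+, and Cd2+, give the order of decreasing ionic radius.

Hg2+ > Cd2+ > In3+ > Sn4+ > Sb5+

Work out protons and electrons: Sb5+ (Z=51, 46 e⁻), Sn4+ (Z=50, 46 e⁻), In3+ (Z=49, 46 e⁻), Cd2+ (Z=48, 46 e⁻), Hg2+ (Z=80, 78 e⁻). Sb5+ < Sn4+ (isoelectronic, higher Z=51 is smaller); Sn4+ < In3+ (both 46 e⁻, Z=50>49); In3+ < Cd2+ (both 46 e⁻, Z=49>48); Cd2+ < Hg2+ (same group, 1 shell fewer).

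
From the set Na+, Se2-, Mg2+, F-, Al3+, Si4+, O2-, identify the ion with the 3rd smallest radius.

Mg2+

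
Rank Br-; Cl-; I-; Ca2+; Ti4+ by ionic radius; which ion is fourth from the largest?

Ti4+ has 18 e⁻ (Z=22), Ca2+ has 18 e⁻ (Z=20), Cl- has 18 e⁻ (Z=17), Br- has 36 e⁻ (Z=35), I- has 54 e⁻ (Z=53). Ti4+ < Ca2+ (isoelectronic, higher Z=22 is smaller); Ca2+ < Cl- (both 18 e⁻, Z=20>17); Cl- < Br- (same group, period 3 vs 4); Br- < I- (same group, 1 shell fewer).
So the order is Ti4+ < Ca2+ < Cl- < Br- < I-; the 4th-largest ion is Ca2+.

Ca2+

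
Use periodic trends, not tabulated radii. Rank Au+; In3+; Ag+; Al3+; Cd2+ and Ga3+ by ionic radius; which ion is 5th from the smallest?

Tabulating Z and e⁻: Al3+: 10 e⁻, Z=13, Ga3+: 28 e⁻, Z=31, In3+: 46 e⁻, Z=49, Cd2+: 46 e⁻, Z=48, Ag+: 46 e⁻, Z=47, Au+: 78 e⁻, Z=79. Al3+ < Ga3+ (same group, period 3 vs 4); Ga3+ < In3+ (same group, 1 shell fewer); In3+ < Cd2+ (both 46 e⁻, Z=49>48); Cd2+ < Ag+ (both 46 e⁻, Z=48>47); Ag+ < Au+ (same group, period 5 vs 6).
That gives Al3+ < Ga3+ < In3+ < Cd2+ < Ag+ < Au+. From the smallest end, number 5 is Ag+.

Ag+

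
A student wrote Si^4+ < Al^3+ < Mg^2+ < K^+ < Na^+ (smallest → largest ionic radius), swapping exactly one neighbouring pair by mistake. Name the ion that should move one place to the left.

Scanning neighbour by neighbour, only K^+/Na^+ violates a trend: same group and charge — period 3 sits above period 4, so Na^+ is smaller. That makes Na^+ the one sitting a position late relative to where it belongs.

Na^+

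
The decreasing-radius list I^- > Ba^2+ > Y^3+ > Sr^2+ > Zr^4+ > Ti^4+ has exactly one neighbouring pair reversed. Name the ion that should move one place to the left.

Scanning neighbour by neighbour, only Y^3+/Sr^2+ violates a trend: they are isoelectronic (36 e⁻) and Y has more protons than Sr (39 vs 38), making Y^3+ smaller. That makes Sr^2+ the one sitting a position late relative to where it belongs.

Sr^2+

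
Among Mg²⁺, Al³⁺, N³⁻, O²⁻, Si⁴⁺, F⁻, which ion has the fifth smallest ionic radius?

O²⁻

All of these have 10 electrons (isoelectronic). With the same electron cloud, the ion with the most protons pulls it in tightest. Nuclear charges: Si⁴⁺ (Z=14), Al³⁺ (Z=13), Mg²⁺ (Z=12), F⁻ (Z=9), O²⁻ (Z=8), N³⁻ (Z=7). Highest Z is smallest.
Full ascending order: Si⁴⁺ < Al³⁺ < Mg²⁺ < F⁻ < O²⁻ < N³⁻. Counting from the smallest, position 5 is O²⁻.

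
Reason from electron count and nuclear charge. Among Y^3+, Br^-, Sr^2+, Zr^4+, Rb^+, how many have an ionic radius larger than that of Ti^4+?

Tabulating Z and e⁻: Ti^4+ has 18 e⁻ (Z=22), Zr^4+ has 36 e⁻ (Z=40), Y^3+ has 36 e⁻ (Z=39), Sr^2+ has 36 e⁻ (Z=38), Rb^+ has 36 e⁻ (Z=37), Br^- has 36 e⁻ (Z=35). Ti^4+ < Zr^4+ (same group, 1 shell fewer); Zr^4+ < Y^3+ (both 36 e⁻, Z=40>39); Y^3+ < Sr^2+ (isoelectronic, higher Z=39 is smaller); Sr^2+ < Rb^+ (both 36 e⁻, Z=38>37); Rb^+ < Br^- (both 36 e⁻, Z=37>35).
Relative to Ti^4+, the ions that are larger are Zr^4+, Y^3+, Sr^2+, Rb^+, Br^-. Count: 5.

5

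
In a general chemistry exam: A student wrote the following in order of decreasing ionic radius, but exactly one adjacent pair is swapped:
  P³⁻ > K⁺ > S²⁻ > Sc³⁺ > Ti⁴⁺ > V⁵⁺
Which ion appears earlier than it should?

Check each adjacent pair. K⁺ and S²⁻ are reversed: both have 18 electrons but Z(K)=19 > Z(S)=16, so K⁺ should be the smaller of the two. No other neighbouring pair contradicts the periodic trends, so K⁺ is the ion listed too early.

K⁺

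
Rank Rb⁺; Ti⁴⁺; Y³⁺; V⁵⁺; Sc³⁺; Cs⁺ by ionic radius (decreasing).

Cs⁺ > Rb⁺ > Y³⁺ > Sc³⁺ > Ti⁴⁺ > V⁵⁺

Electron counts and nuclear charges: V⁵⁺ has 18 e⁻ (Z=23), Ti⁴⁺ has 18 e⁻ (Z=22), Sc³⁺ has 18 e⁻ (Z=21), Y³⁺ has 36 e⁻ (Z=39), Rb⁺ has 36 e⁻ (Z=37), Cs⁺ has 54 e⁻ (Z=55). V⁵⁺ < Ti⁴⁺ (isoelectronic, higher Z=23 is smaller); Ti⁴⁺ < Sc³⁺ (isoelectronic, higher Z=22 is smaller); Sc³⁺ < Y³⁺ (same group, 1 shell fewer); Y³⁺ < Rb⁺ (both 36 e⁻, Z=39>37); Rb⁺ < Cs⁺ (same group, period 5 vs 6).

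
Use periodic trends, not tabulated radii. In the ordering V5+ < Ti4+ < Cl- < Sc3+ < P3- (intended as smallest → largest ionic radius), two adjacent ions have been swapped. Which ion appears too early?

Cl-

Check each adjacent pair. Cl- and Sc3+ are reversed: Sc3+ and Cl- share 18 electrons; the higher nuclear charge on Sc (Z=21) contracts it more, so Sc3+ < Cl-. No other neighbouring pair contradicts the periodic trends, so Cl- is the ion listed too early.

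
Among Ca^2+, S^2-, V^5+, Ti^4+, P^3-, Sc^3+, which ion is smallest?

Isoelectronic series (18 e⁻ each). Size is set by nuclear charge: more protons means a smaller ion. V^5+ (Z=23), Ti^4+ (Z=22), Sc^3+ (Z=21), Ca^2+ (Z=20), S^2- (Z=16), P^3- (Z=15).

V^5+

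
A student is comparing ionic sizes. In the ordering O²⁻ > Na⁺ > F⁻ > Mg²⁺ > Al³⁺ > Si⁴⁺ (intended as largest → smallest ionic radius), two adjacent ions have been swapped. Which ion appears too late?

F⁻

The pair Na⁺, F⁻ is the wrong way round — both have 10 electrons but Z(Na)=11 > Z(F)=9, so Na⁺ should be the smaller of the two. All other adjacent pairs agree with periodic trends, so F⁻ is the misplaced ion.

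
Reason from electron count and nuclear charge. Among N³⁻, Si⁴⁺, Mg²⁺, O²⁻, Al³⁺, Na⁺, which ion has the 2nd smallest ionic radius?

Al³⁺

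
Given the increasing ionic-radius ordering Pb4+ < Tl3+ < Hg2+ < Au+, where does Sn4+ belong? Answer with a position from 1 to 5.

Work out protons and electrons: Sn4+ has 46 e⁻ (Z=50), Pb4+ has 78 e⁻ (Z=82), Tl3+ has 78 e⁻ (Z=81), Hg2+ has 78 e⁻ (Z=80), Au+ has 78 e⁻ (Z=79). Sn4+ < Pb4+ (same group, period 5 vs 6); Pb4+ < Tl3+ (isoelectronic, higher Z=82 is smaller); Tl3+ < Hg2+ (both 78 e⁻, Z=81>80); Hg2+ < Au+ (isoelectronic, higher Z=80 is smaller).
Putting Sn4+ in gives Sn4+ < Pb4+ < Tl3+ < Hg2+ < Au+; it lands at slot 1.

1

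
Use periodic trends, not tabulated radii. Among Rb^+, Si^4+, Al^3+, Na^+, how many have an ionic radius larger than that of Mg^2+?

Electron counts and nuclear charges: Si^4+ has 10 e⁻ (Z=14), Al^3+ has 10 e⁻ (Z=13), Mg^2+ has 10 e⁻ (Z=12), Na^+ has 10 e⁻ (Z=11), Rb^+ has 36 e⁻ (Z=37). Si^4+ < Al^3+ (both 10 e⁻, Z=14>13); Al^3+ < Mg^2+ (isoelectronic, higher Z=13 is smaller); Mg^2+ < Na^+ (both 10 e⁻, Z=12>11); Na^+ < Rb^+ (same group, period 3 vs 5).
Overall: Si^4+ < Al^3+ < Mg^2+ < Na^+ < Rb^+. Mg^2+ has 2 below it and 2 above. Count: 2.

2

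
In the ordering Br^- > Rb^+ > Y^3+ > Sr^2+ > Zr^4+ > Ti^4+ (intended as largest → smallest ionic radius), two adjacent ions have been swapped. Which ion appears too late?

Scanning neighbour by neighbour, only Y^3+/Sr^2+ violates a trend: they are isoelectronic (36 e⁻) and Y has more protons than Sr (39 vs 38), making Y^3+ smaller. That makes Sr^2+ the one sitting a position late relative to where it belongs.

Sr^2+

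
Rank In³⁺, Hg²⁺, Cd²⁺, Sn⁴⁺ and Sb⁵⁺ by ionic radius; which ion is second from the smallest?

Work out protons and electrons: Sb⁵⁺ has 46 e⁻ (Z=51), Sn⁴⁺ has 46 e⁻ (Z=50), In³⁺ has 46 e⁻ (Z=49), Cd²⁺ has 46 e⁻ (Z=48), Hg²⁺ has 78 e⁻ (Z=80). Sb⁵⁺ < Sn⁴⁺ (isoelectronic, higher Z=51 is smaller); Sn⁴⁺ < In³⁺ (isoelectronic, higher Z=50 is smaller); In³⁺ < Cd²⁺ (both 46 e⁻, Z=49>48); Cd²⁺ < Hg²⁺ (same group, period 5 vs 6).
Ordering: Sb⁵⁺ < Sn⁴⁺ < In³⁺ < Cd²⁺ < Hg²⁺. The second smallest is Sn⁴⁺.

Sn⁴⁺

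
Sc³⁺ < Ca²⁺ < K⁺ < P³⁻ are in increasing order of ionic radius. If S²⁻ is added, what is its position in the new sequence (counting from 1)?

Each ion has 18 electrons. The ranking follows nuclear charge in reverse — greater Z gives a smaller radius. Sc³⁺ (Z=21), Ca²⁺ (Z=20), K⁺ (Z=19), S²⁻ (Z=16), P³⁻ (Z=15).
Merged order: Sc³⁺ < Ca²⁺ < K⁺ < S²⁻ < P³⁻ — S²⁻ is number 4.

4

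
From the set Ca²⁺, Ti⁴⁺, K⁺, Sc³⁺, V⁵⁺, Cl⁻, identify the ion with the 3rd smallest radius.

Sc³⁺

All of these have 18 electrons (isoelectronic). With the same electron cloud, the ion with the most protons pulls it in tightest. Nuclear charges: V⁵⁺ (Z=23), Ti⁴⁺ (Z=22), Sc³⁺ (Z=21), Ca²⁺ (Z=20), K⁺ (Z=19), Cl⁻ (Z=17). Highest Z is smallest.
So the order is V⁵⁺ < Ti⁴⁺ < Sc³⁺ < Ca²⁺ < K⁺ < Cl⁻; the 3rd-smallest ion is Sc³⁺.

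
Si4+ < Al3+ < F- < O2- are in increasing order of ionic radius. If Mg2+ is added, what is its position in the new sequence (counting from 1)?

Isoelectronic series (10 e⁻ each). Size is set by nuclear charge: more protons means a smaller ion. Si4+ (Z=14), Al3+ (Z=13), Mg2+ (Z=12), F- (Z=9), O2- (Z=8).
With Mg2+ included the full order is Si4+ < Al3+ < Mg2+ < F- < O2-, so it takes position 3.

3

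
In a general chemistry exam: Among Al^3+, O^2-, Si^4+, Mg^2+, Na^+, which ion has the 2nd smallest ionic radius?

Each ion has 10 electrons. The ranking follows nuclear charge in reverse — greater Z gives a smaller radius. Si^4+ (Z=14), Al^3+ (Z=13), Mg^2+ (Z=12), Na^+ (Z=11), O^2- (Z=8).
Ordering: Si^4+ < Al^3+ < Mg^2+ < Na^+ < O^2-. The 2nd smallest is Al^3+.

Al^3+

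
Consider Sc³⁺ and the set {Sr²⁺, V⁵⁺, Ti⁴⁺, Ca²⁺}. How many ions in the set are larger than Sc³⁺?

V⁵⁺ has 18 e⁻ (Z=23), Ti⁴⁺ has 18 e⁻ (Z=22), Sc³⁺ has 18 e⁻ (Z=21), Ca²⁺ has 18 e⁻ (Z=20), Sr²⁺ has 36 e⁻ (Z=38). V⁵⁺ < Ti⁴⁺ (isoelectronic, higher Z=23 is smaller); Ti⁴⁺ < Sc³⁺ (isoelectronic, higher Z=22 is smaller); Sc³⁺ < Ca²⁺ (isoelectronic, higher Z=21 is smaller); Ca²⁺ < Sr²⁺ (same group, period 4 vs 5).
Placing each against Sc³⁺: smaller — V⁵⁺, Ti⁴⁺; larger — Ca²⁺, Sr²⁺. That's 2.

2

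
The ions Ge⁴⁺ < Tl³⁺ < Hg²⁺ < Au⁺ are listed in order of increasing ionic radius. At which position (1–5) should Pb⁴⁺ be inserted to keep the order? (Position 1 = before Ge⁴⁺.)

2

Work out protons and electrons: Ge⁴⁺ (Z=32, 28 e⁻), Pb⁴⁺ (Z=82, 78 e⁻), Tl³⁺ (Z=81, 78 e⁻), Hg²⁺ (Z=80, 78 e⁻), Au⁺ (Z=79, 78 e⁻). Ge⁴⁺ < Pb⁴⁺ (same group, 2 shells fewer); Pb⁴⁺ < Tl³⁺ (both 78 e⁻, Z=82>81); Tl³⁺ < Hg²⁺ (both 78 e⁻, Z=81>80); Hg²⁺ < Au⁺ (isoelectronic, higher Z=80 is smaller).
With Pb⁴⁺ included the full order is Ge⁴⁺ < Pb⁴⁺ < Tl³⁺ < Hg²⁺ < Au⁺, so it takes position 2.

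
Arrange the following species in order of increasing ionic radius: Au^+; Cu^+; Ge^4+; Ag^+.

Ge^4+ < Cu^+ < Ag^+ < Au^+

First list Z and electron count for each: Ge^4+ (Z=32, 28 e⁻), Cu^+ (Z=29, 28 e⁻), Ag^+ (Z=47, 46 e⁻), Au^+ (Z=79, 78 e⁻). Ge^4+ < Cu^+ (isoelectronic, higher Z=32 is smaller); Cu^+ < Ag^+ (same group, 1 shell fewer); Ag^+ < Au^+ (same group, 1 shell fewer).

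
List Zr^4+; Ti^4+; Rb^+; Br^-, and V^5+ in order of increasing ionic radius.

V^5+ < Ti^4+ < Zr^4+ < Rb^+ < Br^-

First list Z and electron count for each: V^5+: 18 e⁻, Z=23, Ti^4+: 18 e⁻, Z=22, Zr^4+: 36 e⁻, Z=40, Rb^+: 36 e⁻, Z=37, Br^-: 36 e⁻, Z=35. V^5+ < Ti^4+ (isoelectronic, higher Z=23 is smaller); Ti^4+ < Zr^4+ (same group, 1 shell fewer); Zr^4+ < Rb^+ (both 36 e⁻, Z=40>37); Rb^+ < Br^- (both 36 e⁻, Z=37>35).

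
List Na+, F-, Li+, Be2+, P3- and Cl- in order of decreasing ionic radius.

P3- > Cl- > F- > Na+ > Li+ > Be2+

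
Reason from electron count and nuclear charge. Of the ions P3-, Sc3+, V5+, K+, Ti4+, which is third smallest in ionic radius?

Sc3+

Isoelectronic series (18 e⁻ each). Size is set by nuclear charge: more protons means a smaller ion. V5+ (Z=23), Ti4+ (Z=22), Sc3+ (Z=21), K+ (Z=19), P3- (Z=15).
Ordering: V5+ < Ti4+ < Sc3+ < K+ < P3-. The third smallest is Sc3+.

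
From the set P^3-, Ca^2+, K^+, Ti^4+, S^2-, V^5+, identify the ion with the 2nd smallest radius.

All of these have 18 electrons (isoelectronic). With the same electron cloud, the ion with the most protons pulls it in tightest. Nuclear charges: V^5+ (Z=23), Ti^4+ (Z=22), Ca^2+ (Z=20), K^+ (Z=19), S^2- (Z=16), P^3- (Z=15). Highest Z is smallest.
Full ascending order: V^5+ < Ti^4+ < Ca^2+ < K^+ < S^2- < P^3-. Counting from the smallest, position 2 is Ti^4+.

Ti^4+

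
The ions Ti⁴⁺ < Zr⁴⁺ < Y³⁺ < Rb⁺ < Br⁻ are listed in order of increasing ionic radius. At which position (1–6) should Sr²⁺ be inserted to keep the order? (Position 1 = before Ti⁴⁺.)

Electron counts and nuclear charges: Ti⁴⁺: 18 e⁻, Z=22, Zr⁴⁺: 36 e⁻, Z=40, Y³⁺: 36 e⁻, Z=39, Sr²⁺: 36 e⁻, Z=38, Rb⁺: 36 e⁻, Z=37, Br⁻: 36 e⁻, Z=35. Ti⁴⁺ < Zr⁴⁺ (same group, period 4 vs 5); Zr⁴⁺ < Y³⁺ (isoelectronic, higher Z=40 is smaller); Y³⁺ < Sr²⁺ (isoelectronic, higher Z=39 is smaller); Sr²⁺ < Rb⁺ (isoelectronic, higher Z=38 is smaller); Rb⁺ < Br⁻ (both 36 e⁻, Z=37>35).
The complete sequence is Ti⁴⁺ < Zr⁴⁺ < Y³⁺ < Sr²⁺ < Rb⁺ < Br⁻. Sr²⁺ sits at position 4.

4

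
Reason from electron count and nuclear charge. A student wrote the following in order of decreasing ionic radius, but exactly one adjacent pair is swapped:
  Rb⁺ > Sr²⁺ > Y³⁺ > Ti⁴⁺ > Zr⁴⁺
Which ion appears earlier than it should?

Scanning neighbour by neighbour, only Ti⁴⁺/Zr⁴⁺ violates a trend: both in group 4 with the same charge; Ti⁴⁺ (period 4) has the smaller radius. That makes Ti⁴⁺ the one sitting a position early relative to where it belongs.

Ti⁴⁺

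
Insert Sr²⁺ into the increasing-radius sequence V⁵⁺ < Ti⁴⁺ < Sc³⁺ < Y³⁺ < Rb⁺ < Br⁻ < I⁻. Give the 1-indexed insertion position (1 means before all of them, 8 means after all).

V⁵⁺ (Z=23, 18 e⁻), Ti⁴⁺ (Z=22, 18 e⁻), Sc³⁺ (Z=21, 18 e⁻), Y³⁺ (Z=39, 36 e⁻), Sr²⁺ (Z=38, 36 e⁻), Rb⁺ (Z=37, 36 e⁻), Br⁻ (Z=35, 36 e⁻), I⁻ (Z=53, 54 e⁻). V⁵⁺ < Ti⁴⁺ (both 18 e⁻, Z=23>22); Ti⁴⁺ < Sc³⁺ (isoelectronic, higher Z=22 is smaller); Sc³⁺ < Y³⁺ (same group, period 4 vs 5); Y³⁺ < Sr²⁺ (both 36 e⁻, Z=39>38); Sr²⁺ < Rb⁺ (both 36 e⁻, Z=38>37); Rb⁺ < Br⁻ (both 36 e⁻, Z=37>35); Br⁻ < I⁻ (same group, 1 shell fewer).
The complete sequence is V⁵⁺ < Ti⁴⁺ < Sc³⁺ < Y³⁺ < Sr²⁺ < Rb⁺ < Br⁻ < I⁻. Sr²⁺ sits at position 5.

5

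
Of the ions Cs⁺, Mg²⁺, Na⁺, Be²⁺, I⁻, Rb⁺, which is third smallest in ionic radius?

Na⁺

First list Z and electron count for each: Be²⁺: 2 e⁻, Z=4, Mg²⁺: 10 e⁻, Z=12, Na⁺: 10 e⁻, Z=11, Rb⁺: 36 e⁻, Z=37, Cs⁺: 54 e⁻, Z=55, I⁻: 54 e⁻, Z=53. Be²⁺ < Mg²⁺ (same group, period 2 vs 3); Mg²⁺ < Na⁺ (isoelectronic, higher Z=12 is smaller); Na⁺ < Rb⁺ (same group, period 3 vs 5); Rb⁺ < Cs⁺ (same group, period 5 vs 6); Cs⁺ < I⁻ (isoelectronic, higher Z=55 is smaller).
So the order is Be²⁺ < Mg²⁺ < Na⁺ < Rb⁺ < Cs⁺ < I⁻; the 3rd-smallest ion is Na⁺.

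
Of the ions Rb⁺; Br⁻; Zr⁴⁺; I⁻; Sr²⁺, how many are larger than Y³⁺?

Work out protons and electrons: Zr⁴⁺: 36 e⁻, Z=40, Y³⁺: 36 e⁻, Z=39, Sr²⁺: 36 e⁻, Z=38, Rb⁺: 36 e⁻, Z=37, Br⁻: 36 e⁻, Z=35, I⁻: 54 e⁻, Z=53. Zr⁴⁺ < Y³⁺ (isoelectronic, higher Z=40 is smaller); Y³⁺ < Sr²⁺ (both 36 e⁻, Z=39>38); Sr²⁺ < Rb⁺ (isoelectronic, higher Z=38 is smaller); Rb⁺ < Br⁻ (both 36 e⁻, Z=37>35); Br⁻ < I⁻ (same group, 1 shell fewer).
Placing each against Y³⁺: smaller — Zr⁴⁺; larger — Sr²⁺, Rb⁺, Br⁻, I⁻. Count: 4.

4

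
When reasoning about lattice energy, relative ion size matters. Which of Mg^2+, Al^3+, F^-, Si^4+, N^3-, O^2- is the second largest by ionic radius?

O^2-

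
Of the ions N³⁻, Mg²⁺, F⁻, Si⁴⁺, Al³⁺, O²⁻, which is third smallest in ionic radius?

Mg²⁺

All of these have 10 electrons (isoelectronic). With the same electron cloud, the ion with the most protons pulls it in tightest. Nuclear charges: Si⁴⁺ (Z=14), Al³⁺ (Z=13), Mg²⁺ (Z=12), F⁻ (Z=9), O²⁻ (Z=8), N³⁻ (Z=7). Highest Z is smallest.
Full ascending order: Si⁴⁺ < Al³⁺ < Mg²⁺ < F⁻ < O²⁻ < N³⁻. Counting from the smallest, position 3 is Mg²⁺.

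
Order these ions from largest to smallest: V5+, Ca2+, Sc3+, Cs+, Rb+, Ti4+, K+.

Cs+ > Rb+ > K+ > Ca2+ > Sc3+ > Ti4+ > V5+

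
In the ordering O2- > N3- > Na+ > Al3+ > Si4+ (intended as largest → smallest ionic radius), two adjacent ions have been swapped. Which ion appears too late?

N3-

Check each adjacent pair. O2- and N3- are reversed: O2- and N3- share 10 electrons; the higher nuclear charge on O (Z=8) contracts it more, so O2- < N3-. No other neighbouring pair contradicts the periodic trends, so N3- is the ion listed too late.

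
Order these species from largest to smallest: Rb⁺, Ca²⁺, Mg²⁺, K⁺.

Mg²⁺ (Z=12, 10 e⁻), Ca²⁺ (Z=20, 18 e⁻), K⁺ (Z=19, 18 e⁻), Rb⁺ (Z=37, 36 e⁻). Mg²⁺ < Ca²⁺ (same group, 1 shell fewer); Ca²⁺ < K⁺ (both 18 e⁻, Z=20>19); K⁺ < Rb⁺ (same group, period 4 vs 5).

Rb⁺ > K⁺ > Ca²⁺ > Mg²⁺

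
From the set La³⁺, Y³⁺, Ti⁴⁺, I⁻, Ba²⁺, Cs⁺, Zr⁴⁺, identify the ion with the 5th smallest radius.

Ba²⁺

Tabulating Z and e⁻: Ti⁴⁺ (Z=22, 18 e⁻), Zr⁴⁺ (Z=40, 36 e⁻), Y³⁺ (Z=39, 36 e⁻), La³⁺ (Z=57, 54 e⁻), Ba²⁺ (Z=56, 54 e⁻), Cs⁺ (Z=55, 54 e⁻), I⁻ (Z=53, 54 e⁻). Ti⁴⁺ < Zr⁴⁺ (same group, period 4 vs 5); Zr⁴⁺ < Y³⁺ (isoelectronic, higher Z=40 is smaller); Y³⁺ < La³⁺ (same group, 1 shell fewer); La³⁺ < Ba²⁺ (isoelectronic, higher Z=57 is smaller); Ba²⁺ < Cs⁺ (isoelectronic, higher Z=56 is smaller); Cs⁺ < I⁻ (both 54 e⁻, Z=55>53).
That gives Ti⁴⁺ < Zr⁴⁺ < Y³⁺ < La³⁺ < Ba²⁺ < Cs⁺ < I⁻. From the smallest end, number 5 is Ba²⁺.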